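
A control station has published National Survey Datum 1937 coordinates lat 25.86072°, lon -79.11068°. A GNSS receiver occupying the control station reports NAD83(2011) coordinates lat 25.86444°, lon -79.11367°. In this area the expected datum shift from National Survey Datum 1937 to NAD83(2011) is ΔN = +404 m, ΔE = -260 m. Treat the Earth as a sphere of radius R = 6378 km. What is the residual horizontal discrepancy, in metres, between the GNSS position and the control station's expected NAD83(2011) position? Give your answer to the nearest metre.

Observed coordinate differences: Δφ = +0.00372°, Δλ = -0.00299°.
Converting to metres (1° lat = 111317 m, cos φ = 0.899857): observed ΔN = 414.1 m, observed ΔE = -299.5 m.
Subtracting the expected shift leaves a residual of 414.1 − (404) = 10.1 m north and -299.5 − (-260) = -39.5 m east.
Residual distance = √(10.1² + (-39.5)²) = 40.8 m.

41 m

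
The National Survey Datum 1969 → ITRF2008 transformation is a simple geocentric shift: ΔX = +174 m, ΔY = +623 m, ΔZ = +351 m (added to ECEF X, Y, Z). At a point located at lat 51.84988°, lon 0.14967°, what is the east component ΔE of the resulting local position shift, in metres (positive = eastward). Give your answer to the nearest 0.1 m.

At φ = 51.84988°, λ = 0.14967°: sin φ = 0.786395, cos φ = 0.617724, sin λ = 0.002612, cos λ = 0.999997.
ΔE = −sin λ·ΔX + cos λ·ΔY = −(0.002612)·(174) + (0.999997)·(623) = 622.54 m.

ΔE = 622.5 m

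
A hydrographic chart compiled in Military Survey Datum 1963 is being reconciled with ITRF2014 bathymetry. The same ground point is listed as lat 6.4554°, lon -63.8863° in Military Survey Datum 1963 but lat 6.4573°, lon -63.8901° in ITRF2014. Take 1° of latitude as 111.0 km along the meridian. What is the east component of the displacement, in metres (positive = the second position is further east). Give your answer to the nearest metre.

Δφ = 6.4573° − 6.4554° = +0.0019°; Δλ = -63.8901° − -63.8863° = -0.0038°.
ΔN = Δφ × 111000 = 210.9 m; ΔE = Δλ × 111000 × cos(6.4554°) = -0.0038 × 111000 × 0.993660 = -419.1 m.

ΔE = -419 m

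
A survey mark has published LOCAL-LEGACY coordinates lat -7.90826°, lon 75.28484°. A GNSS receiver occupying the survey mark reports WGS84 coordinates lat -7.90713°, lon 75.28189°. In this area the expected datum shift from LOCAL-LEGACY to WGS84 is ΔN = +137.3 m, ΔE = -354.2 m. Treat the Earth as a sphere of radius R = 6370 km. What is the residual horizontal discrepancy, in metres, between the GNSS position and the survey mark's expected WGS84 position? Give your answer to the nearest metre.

Observed coordinate differences: Δφ = +0.00113°, Δλ = -0.00295°.
Converting to metres (1° lat = 111177 m, cos φ = 0.990490): observed ΔN = 125.6 m, observed ΔE = -324.9 m.
Subtracting the expected shift leaves a residual of 125.6 − (137.3) = -11.7 m north and -324.9 − (-354.2) = 29.3 m east.
Residual distance = √((-11.7)² + 29.3²) = 31.6 m.

32 m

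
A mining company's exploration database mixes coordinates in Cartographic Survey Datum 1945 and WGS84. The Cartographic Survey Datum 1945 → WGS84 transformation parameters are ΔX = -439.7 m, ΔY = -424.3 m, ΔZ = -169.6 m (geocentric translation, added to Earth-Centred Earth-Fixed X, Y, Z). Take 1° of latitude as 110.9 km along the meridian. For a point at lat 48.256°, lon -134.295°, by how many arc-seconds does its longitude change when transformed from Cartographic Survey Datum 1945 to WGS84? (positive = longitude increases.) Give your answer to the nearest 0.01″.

Δλ = -0.90″

sin φ = 0.746127, cos φ = 0.665804, sin λ = -0.715754, cos λ = -0.698353.
East component: ΔE = −sin λ·ΔX + cos λ·ΔY = −(-0.715754)(-439.7) + (-0.698353)(-424.3) = -18.41 m.
1° of latitude spans 110900 m; at latitude φ, 1° of longitude spans that × cos φ = 73837.6 m, so Δλ = -18.41 / 73837.6 × 3600 = -0.897″.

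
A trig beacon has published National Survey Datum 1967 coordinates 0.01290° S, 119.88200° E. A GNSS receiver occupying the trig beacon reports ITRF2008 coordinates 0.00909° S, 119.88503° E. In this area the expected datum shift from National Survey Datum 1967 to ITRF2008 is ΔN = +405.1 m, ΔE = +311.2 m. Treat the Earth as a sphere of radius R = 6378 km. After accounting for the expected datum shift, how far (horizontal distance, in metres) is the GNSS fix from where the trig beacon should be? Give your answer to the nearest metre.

32 m

Observed coordinate differences: Δφ = +0.00381°, Δλ = +0.00303°.
Converting to metres (1° lat = 111317 m, cos φ = 1.000000): observed ΔN = 424.1 m, observed ΔE = 337.3 m.
Subtracting the expected shift leaves a residual of 424.1 − (405.1) = 19.0 m north and 337.3 − (311.2) = 26.1 m east.
Residual distance = √(19.0² + 26.1²) = 32.3 m.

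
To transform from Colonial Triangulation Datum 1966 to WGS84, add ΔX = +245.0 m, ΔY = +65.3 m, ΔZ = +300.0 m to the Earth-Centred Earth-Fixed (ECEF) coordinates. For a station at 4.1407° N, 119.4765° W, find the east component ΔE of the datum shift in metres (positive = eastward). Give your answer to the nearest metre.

ΔE = 181 m

The local east axis at (φ, λ) is (−sin λ, cos λ, 0), so ΔE = −sin(-119.4765°)·245.0 + cos(-119.4765°)·65.3 = 181.15 m.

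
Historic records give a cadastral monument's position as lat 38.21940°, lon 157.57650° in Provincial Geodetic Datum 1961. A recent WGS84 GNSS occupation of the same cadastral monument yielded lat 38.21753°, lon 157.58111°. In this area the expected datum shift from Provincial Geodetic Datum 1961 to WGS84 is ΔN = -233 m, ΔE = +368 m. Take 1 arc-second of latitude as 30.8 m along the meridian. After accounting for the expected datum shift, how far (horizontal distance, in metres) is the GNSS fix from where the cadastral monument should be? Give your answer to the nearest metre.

42 m

Observed coordinate differences: Δφ = -0.00187°, Δλ = +0.00461°.
Converting to metres (1° lat = 110880 m, cos φ = 0.785647): observed ΔN = -207.3 m, observed ΔE = 401.6 m.
Subtracting the expected shift leaves a residual of -207.3 − (-233) = 25.7 m north and 401.6 − (368) = 33.6 m east.
Residual distance = √(25.7² + 33.6²) = 42.3 m.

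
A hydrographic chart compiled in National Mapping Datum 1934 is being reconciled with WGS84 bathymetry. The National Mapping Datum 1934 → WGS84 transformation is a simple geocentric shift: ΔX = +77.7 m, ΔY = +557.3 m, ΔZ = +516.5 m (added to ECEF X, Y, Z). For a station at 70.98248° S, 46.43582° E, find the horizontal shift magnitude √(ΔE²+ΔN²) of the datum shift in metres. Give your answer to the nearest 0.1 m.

At φ = -70.98248°, λ = 46.43582°: sin φ = -0.945419, cos φ = 0.325857, sin λ = 0.724603, cos λ = 0.689167.
ΔE = −sin λ·ΔX + cos λ·ΔY = −(0.724603)·(77.7) + (0.689167)·(557.3) = 327.77 m.
ΔN = −sin φ cos λ·ΔX − sin φ sin λ·ΔY + cos φ·ΔZ = −(-0.945419)(0.689167)(77.7) − (-0.945419)(0.724603)(557.3) + (0.325857)(516.5) = 600.71 m.
Horizontal magnitude = √(ΔE² + ΔN²) = √(327.77² + 600.71²) = 684.32 m.

684.3 m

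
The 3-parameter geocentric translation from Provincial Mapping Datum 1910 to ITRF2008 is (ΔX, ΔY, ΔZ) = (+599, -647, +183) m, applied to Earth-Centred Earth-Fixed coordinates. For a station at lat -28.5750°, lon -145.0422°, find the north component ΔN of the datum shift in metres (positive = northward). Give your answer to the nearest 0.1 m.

The local north axis is (−sin φ cos λ, −sin φ sin λ, cos φ), giving ΔN = -234.814 + 177.315 + 160.709 = 103.21 m.

ΔN = 103.2 m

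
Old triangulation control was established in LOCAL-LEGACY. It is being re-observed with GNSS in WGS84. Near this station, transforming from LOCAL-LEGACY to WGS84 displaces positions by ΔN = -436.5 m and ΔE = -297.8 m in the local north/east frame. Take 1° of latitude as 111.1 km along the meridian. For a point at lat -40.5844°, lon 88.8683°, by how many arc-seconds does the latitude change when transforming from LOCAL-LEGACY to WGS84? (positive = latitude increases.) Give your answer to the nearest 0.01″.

Δφ = -14.14″

1° of latitude = 111.1 km, so Δφ = -436.5 / 111100 = -0.0039289° = -14.144″.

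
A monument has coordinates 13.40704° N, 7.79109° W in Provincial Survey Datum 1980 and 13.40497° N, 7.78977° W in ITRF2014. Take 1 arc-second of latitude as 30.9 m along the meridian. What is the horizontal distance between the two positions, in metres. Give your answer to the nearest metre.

271 m

Δφ = 13.40497° − 13.40704° = -0.00207°; Δλ = -7.78977° − -7.79109° = +0.00132°.
1° of latitude = 3600 × 30.90 = 111240 m.
ΔN = Δφ × 111240 = -230.3 m; ΔE = Δλ × 111240 × cos(13.40704°) = +0.00132 × 111240 × 0.972747 = 142.8 m.
Distance = √(ΔE² + ΔN²) = √(142.8² + (-230.3)²) = 271.0 m.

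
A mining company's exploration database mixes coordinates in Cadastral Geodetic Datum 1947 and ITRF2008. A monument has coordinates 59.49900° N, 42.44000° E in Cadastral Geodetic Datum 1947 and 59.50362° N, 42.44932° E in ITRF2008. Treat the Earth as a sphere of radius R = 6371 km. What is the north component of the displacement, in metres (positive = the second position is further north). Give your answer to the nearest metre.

Δφ = 59.50362° − 59.49900° = +0.00462°; Δλ = 42.44932° − 42.44000° = +0.00932°.
1° along a meridian = πR/180 = 111195 m.
ΔN = Δφ × 111195 = 513.7 m; ΔE = Δλ × 111195 × cos(59.49900°) = +0.00932 × 111195 × 0.507553 = 526.0 m.

ΔN = 514 m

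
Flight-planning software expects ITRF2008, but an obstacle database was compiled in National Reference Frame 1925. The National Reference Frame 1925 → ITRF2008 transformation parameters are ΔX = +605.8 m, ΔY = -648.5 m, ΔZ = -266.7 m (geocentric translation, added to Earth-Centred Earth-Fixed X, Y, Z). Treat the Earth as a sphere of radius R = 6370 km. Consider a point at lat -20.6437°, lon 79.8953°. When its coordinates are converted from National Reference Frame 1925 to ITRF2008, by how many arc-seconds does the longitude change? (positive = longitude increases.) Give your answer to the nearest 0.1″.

Δλ = -24.6″

sin φ = -0.352555, cos φ = 0.935791, sin λ = 0.984489, cos λ = 0.175447.
East component: ΔE = −sin λ·ΔX + cos λ·ΔY = −(0.984489)(605.8) + (0.175447)(-648.5) = -710.18 m.
1° of latitude spans πR/180 = 111177 m; at latitude φ, 1° of longitude spans that × cos φ = 104038.9 m, so Δλ = -710.18 / 104038.9 × 3600 = -24.574″.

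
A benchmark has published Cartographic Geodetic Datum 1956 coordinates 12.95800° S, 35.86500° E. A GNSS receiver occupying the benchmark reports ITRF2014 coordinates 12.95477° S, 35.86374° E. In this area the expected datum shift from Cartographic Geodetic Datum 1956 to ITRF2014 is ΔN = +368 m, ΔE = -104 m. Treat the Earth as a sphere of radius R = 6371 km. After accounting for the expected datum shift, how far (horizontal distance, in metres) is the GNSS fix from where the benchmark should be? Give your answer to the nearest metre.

Observed coordinate differences: Δφ = +0.00323°, Δλ = -0.00126°.
Converting to metres (1° lat = 111195 m, cos φ = 0.974535): observed ΔN = 359.2 m, observed ΔE = -136.5 m.
Subtracting the expected shift leaves a residual of 359.2 − (368) = -8.8 m north and -136.5 − (-104) = -32.5 m east.
Residual distance = √((-8.8)² + (-32.5)²) = 33.7 m.

34 m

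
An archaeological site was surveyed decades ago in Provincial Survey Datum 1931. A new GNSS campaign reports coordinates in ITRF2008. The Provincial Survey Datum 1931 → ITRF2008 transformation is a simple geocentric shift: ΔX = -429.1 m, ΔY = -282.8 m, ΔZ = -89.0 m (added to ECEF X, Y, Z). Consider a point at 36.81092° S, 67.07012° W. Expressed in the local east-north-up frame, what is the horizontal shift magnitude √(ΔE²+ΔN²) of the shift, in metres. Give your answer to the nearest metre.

506 m

The local east axis at (φ, λ) is (−sin λ, cos λ, 0), so ΔE = −sin(-67.07012°)·(-429.1) + cos(-67.07012°)·(-282.8) = -505.37 m.
The local north axis is (−sin φ cos λ, −sin φ sin λ, cos φ), giving ΔN = -100.170 + 156.058 − 71.255 = -15.37 m.
Horizontal magnitude = √(ΔE² + ΔN²) = √((-505.37)² + (-15.37)²) = 505.61 m.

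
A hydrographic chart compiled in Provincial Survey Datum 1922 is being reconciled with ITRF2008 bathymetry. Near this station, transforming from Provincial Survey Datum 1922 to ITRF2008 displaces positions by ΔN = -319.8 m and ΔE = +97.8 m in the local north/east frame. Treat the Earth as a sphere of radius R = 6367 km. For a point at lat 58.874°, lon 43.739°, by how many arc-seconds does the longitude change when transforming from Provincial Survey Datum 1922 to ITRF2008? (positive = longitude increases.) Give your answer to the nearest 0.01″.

At latitude 58.874°, cos φ = 0.516922.
One radian of longitude at latitude φ spans R cos φ, so Δλ = ΔE / (R cos φ) = 97.8 / (6367000 × 0.516922) = 2.9715e-05 rad = 6.129″.

Δλ = 6.13″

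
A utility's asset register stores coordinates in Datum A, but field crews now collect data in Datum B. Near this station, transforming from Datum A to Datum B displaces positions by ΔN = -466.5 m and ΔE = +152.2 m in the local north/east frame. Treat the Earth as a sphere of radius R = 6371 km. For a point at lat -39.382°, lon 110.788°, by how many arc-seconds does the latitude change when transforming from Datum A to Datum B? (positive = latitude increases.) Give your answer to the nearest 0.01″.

Δφ = -15.10″

On a sphere of radius R, 1 rad of latitude = R, so Δφ = ΔN / R = -466.5 / 6371000 = -7.3222e-05 rad = -15.103″.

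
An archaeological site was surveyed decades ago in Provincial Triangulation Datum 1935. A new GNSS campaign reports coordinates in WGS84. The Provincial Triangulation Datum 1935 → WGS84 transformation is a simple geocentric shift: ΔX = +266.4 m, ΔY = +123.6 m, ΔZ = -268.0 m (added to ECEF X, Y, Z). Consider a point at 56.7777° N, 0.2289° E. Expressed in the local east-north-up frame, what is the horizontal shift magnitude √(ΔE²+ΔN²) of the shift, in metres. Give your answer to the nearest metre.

At φ = 56.7777°, λ = 0.2289°: sin φ = 0.836551, cos φ = 0.547889, sin λ = 0.003995, cos λ = 0.999992.
ΔE = −sin λ·ΔX + cos λ·ΔY = −(0.003995)·(266.4) + (0.999992)·(123.6) = 122.53 m.
ΔN = −sin φ cos λ·ΔX − sin φ sin λ·ΔY + cos φ·ΔZ = −(0.836551)(0.999992)(266.4) − (0.836551)(0.003995)(123.6) + (0.547889)(-268.0) = -370.10 m.
Horizontal magnitude = √(ΔE² + ΔN²) = √(122.53² + (-370.10)²) = 389.86 m.

390 m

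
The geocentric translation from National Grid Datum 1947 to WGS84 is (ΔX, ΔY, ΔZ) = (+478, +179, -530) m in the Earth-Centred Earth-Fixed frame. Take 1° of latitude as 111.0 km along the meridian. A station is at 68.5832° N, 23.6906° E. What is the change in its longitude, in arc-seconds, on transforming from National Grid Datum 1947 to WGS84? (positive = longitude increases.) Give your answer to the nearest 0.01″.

Δλ = -2.50″

sin φ = 0.930949, cos φ = 0.365150, sin λ = 0.401798, cos λ = 0.915729.
East component: ΔE = −sin λ·ΔX + cos λ·ΔY = −(0.401798)(478) + (0.915729)(179) = -28.14 m.
1° of latitude spans 111000 m; at latitude φ, 1° of longitude spans that × cos φ = 40531.6 m, so Δλ = -28.14 / 40531.6 × 3600 = -2.500″.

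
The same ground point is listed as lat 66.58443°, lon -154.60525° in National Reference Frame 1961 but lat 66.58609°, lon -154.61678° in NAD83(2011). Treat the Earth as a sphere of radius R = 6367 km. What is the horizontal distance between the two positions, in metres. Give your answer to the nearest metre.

542 m

Δφ = 66.58609° − 66.58443° = +0.00166°; Δλ = -154.61678° − -154.60525° = -0.01153°.
1° along a meridian = πR/180 = 111125 m.
ΔN = Δφ × 111125 = 184.5 m; ΔE = Δλ × 111125 × cos(66.58443°) = -0.01153 × 111125 × 0.397397 = -509.2 m.
Distance = √(ΔE² + ΔN²) = √((-509.2)² + 184.5²) = 541.6 m.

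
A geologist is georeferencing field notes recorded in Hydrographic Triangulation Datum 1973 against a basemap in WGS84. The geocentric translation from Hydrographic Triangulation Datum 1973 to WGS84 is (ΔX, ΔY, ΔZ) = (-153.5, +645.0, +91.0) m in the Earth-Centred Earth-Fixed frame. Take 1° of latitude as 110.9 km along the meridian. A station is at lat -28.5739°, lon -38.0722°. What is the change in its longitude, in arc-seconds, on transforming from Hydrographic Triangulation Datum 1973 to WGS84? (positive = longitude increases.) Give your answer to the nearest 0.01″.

Δλ = 15.27″

sin φ = -0.478292, cos φ = 0.878201, sin λ = -0.616654, cos λ = 0.787234.
East component: ΔE = −sin λ·ΔX + cos λ·ΔY = −(-0.616654)(-153.5) + (0.787234)(645.0) = 413.11 m.
1° of latitude spans 110900 m; at latitude φ, 1° of longitude spans that × cos φ = 97392.5 m, so Δλ = 413.11 / 97392.5 × 3600 = 15.270″.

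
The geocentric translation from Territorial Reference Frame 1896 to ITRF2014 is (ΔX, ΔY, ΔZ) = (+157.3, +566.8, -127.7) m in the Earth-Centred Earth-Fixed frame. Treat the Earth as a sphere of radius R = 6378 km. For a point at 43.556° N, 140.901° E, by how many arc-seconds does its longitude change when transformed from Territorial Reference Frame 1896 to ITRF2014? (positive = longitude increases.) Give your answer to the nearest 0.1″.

Δλ = -24.1″

sin φ = 0.689063, cos φ = 0.724701, sin λ = 0.630662, cos λ = -0.776057.
East component: ΔE = −sin λ·ΔX + cos λ·ΔY = −(0.630662)(157.3) + (-0.776057)(566.8) = -539.07 m.
1° of latitude spans πR/180 = 111317 m; at latitude φ, 1° of longitude spans that × cos φ = 80671.6 m, so Δλ = -539.07 / 80671.6 × 3600 = -24.056″.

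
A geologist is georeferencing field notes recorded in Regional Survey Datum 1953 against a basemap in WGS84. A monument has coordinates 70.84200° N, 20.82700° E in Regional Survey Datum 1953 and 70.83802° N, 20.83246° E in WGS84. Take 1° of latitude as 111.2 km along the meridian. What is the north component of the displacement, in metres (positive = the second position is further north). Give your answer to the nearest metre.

Δφ = 70.83802° − 70.84200° = -0.00398°; Δλ = 20.83246° − 20.82700° = +0.00546°.
ΔN = Δφ × 111200 = -442.6 m; ΔE = Δλ × 111200 × cos(70.84200°) = +0.00546 × 111200 × 0.328174 = 199.3 m.

ΔN = -443 m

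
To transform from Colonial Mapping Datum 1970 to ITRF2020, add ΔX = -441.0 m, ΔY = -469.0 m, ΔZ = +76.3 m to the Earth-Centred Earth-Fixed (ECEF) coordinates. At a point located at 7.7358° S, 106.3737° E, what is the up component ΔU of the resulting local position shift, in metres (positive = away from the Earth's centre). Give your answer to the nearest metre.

The local up (radial) axis is (cos φ cos λ, cos φ sin λ, sin φ), giving ΔU = 123.187 − 445.884 − 10.270 = -332.97 m.

ΔU = -333 m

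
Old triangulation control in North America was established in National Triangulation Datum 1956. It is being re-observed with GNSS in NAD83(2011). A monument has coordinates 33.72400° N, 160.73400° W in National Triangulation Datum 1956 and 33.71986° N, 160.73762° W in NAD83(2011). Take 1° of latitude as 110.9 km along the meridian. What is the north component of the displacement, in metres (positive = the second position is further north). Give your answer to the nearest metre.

Δφ = 33.71986° − 33.72400° = -0.00414°; Δλ = -160.73762° − -160.73400° = -0.00362°.
ΔN = Δφ × 110900 = -459.1 m; ΔE = Δλ × 110900 × cos(33.72400°) = -0.00362 × 110900 × 0.831722 = -333.9 m.

ΔN = -459 m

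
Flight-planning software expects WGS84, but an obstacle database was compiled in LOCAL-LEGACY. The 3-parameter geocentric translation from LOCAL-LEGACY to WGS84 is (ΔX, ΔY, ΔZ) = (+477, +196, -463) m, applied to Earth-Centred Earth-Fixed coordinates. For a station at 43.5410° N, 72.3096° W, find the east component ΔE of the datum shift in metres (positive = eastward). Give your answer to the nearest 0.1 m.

The local east axis at (φ, λ) is (−sin λ, cos λ, 0), so ΔE = −sin(-72.3096°)·477 + cos(-72.3096°)·196 = 514.00 m.

ΔE = 514.0 m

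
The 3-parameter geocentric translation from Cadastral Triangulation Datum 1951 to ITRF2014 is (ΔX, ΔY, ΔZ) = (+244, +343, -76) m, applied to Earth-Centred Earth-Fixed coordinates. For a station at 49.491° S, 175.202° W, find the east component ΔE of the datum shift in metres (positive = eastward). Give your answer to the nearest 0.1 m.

ΔE = -321.4 m

The local east axis at (φ, λ) is (−sin λ, cos λ, 0), so ΔE = −sin(-175.202°)·244 + cos(-175.202°)·343 = -321.39 m.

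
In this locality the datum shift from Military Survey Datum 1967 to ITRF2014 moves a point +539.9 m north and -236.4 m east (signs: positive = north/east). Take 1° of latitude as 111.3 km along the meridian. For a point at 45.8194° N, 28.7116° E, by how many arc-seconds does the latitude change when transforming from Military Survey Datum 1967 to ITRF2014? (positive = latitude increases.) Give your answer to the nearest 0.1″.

1° of latitude = 111.3 km, so Δφ = 539.9 / 111300 = 0.0048509° = 17.463″.

Δφ = 17.5″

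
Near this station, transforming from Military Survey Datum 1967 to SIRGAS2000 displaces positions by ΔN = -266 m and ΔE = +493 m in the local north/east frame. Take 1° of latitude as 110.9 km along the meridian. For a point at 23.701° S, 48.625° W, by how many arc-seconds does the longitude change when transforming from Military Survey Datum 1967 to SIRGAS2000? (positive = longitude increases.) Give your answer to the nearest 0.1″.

At latitude -23.701°, cos φ = 0.915656.
1° of longitude at this latitude = 110.9 × cos φ = 101.55 km, so Δλ = 493.0 / 101546.2 = 0.0048549° = 17.478″.

Δλ = 17.5″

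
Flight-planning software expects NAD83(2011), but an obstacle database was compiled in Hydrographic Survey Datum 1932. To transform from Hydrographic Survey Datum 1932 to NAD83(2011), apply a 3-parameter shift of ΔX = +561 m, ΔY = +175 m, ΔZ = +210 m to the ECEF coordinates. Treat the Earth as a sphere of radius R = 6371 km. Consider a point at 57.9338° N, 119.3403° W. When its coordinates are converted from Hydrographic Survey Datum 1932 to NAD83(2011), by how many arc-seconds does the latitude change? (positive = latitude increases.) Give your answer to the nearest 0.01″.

Δφ = 15.34″

sin φ = 0.847435, cos φ = 0.530899, sin λ = -0.871725, cos λ = -0.489996.
North component: ΔN = −sin φ cos λ·ΔX − sin φ sin λ·ΔY + cos φ·ΔZ = −(0.847435)(-0.489996)(561) − (0.847435)(-0.871725)(175) + (0.530899)(210) = 473.72 m.
1° of latitude spans πR/180 = 111195 m, so Δφ = 473.72 / 111195 × 3600 = 15.337″.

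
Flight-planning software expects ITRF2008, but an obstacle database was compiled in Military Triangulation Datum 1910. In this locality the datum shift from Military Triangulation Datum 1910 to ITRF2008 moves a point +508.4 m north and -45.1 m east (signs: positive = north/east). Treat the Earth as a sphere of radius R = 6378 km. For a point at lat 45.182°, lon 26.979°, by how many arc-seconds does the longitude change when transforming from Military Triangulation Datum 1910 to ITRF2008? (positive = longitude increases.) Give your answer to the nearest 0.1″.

Δλ = -2.1″

At latitude 45.182°, cos φ = 0.704857.
One radian of longitude at latitude φ spans R cos φ, so Δλ = ΔE / (R cos φ) = -45.1 / (6378000 × 0.704857) = -1.0032e-05 rad = -2.069″.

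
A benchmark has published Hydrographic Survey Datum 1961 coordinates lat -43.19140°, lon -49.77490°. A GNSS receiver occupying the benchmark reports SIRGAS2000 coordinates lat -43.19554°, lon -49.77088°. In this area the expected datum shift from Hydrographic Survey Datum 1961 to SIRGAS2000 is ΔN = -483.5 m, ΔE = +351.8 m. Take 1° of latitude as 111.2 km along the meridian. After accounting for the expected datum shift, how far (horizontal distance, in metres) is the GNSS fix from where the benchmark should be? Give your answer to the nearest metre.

35 m

Observed coordinate differences: Δφ = -0.00414°, Δλ = +0.00402°.
Converting to metres (1° lat = 111200 m, cos φ = 0.729071): observed ΔN = -460.4 m, observed ΔE = 325.9 m.
Subtracting the expected shift leaves a residual of -460.4 − (-483.5) = 23.1 m north and 325.9 − (351.8) = -25.9 m east.
Residual distance = √(23.1² + (-25.9)²) = 34.7 m.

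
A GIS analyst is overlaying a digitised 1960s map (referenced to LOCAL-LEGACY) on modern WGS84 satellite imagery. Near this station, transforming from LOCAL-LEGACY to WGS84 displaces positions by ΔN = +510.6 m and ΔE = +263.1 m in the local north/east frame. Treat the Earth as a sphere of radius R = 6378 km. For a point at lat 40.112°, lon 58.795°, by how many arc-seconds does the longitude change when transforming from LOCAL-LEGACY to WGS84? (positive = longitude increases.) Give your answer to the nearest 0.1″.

At latitude 40.112°, cos φ = 0.764786.
One radian of longitude at latitude φ spans R cos φ, so Δλ = ΔE / (R cos φ) = 263.1 / (6378000 × 0.764786) = 5.3938e-05 rad = 11.126″.

Δλ = 11.1″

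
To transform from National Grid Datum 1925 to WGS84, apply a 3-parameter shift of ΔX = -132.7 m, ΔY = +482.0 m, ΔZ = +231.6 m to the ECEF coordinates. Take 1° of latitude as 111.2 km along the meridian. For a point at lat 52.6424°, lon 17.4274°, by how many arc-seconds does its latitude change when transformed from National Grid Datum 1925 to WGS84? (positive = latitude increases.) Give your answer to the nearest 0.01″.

Δφ = 4.09″

sin φ = 0.794864, cos φ = 0.606788, sin λ = 0.299497, cos λ = 0.954097.
North component: ΔN = −sin φ cos λ·ΔX − sin φ sin λ·ΔY + cos φ·ΔZ = −(0.794864)(0.954097)(-132.7) − (0.794864)(0.299497)(482.0) + (0.606788)(231.6) = 126.42 m.
1° of latitude spans 111200 m, so Δφ = 126.42 / 111200 × 3600 = 4.093″.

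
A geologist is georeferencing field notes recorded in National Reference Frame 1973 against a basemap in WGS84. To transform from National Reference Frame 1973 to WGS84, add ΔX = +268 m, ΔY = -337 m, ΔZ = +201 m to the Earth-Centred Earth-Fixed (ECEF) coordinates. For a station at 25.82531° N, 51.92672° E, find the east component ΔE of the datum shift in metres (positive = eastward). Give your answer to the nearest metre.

The local east axis at (φ, λ) is (−sin λ, cos λ, 0), so ΔE = −sin(51.92672°)·268 + cos(51.92672°)·(-337) = -418.79 m.

ΔE = -419 m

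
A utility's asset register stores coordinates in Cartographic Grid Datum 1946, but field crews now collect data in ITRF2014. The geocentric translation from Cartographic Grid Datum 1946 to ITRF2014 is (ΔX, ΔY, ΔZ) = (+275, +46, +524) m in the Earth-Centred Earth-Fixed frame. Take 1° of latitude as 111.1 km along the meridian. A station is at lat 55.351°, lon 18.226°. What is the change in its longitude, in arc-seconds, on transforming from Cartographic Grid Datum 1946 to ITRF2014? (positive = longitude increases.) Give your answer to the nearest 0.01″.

Δλ = -2.41″

sin φ = 0.822650, cos φ = 0.568547, sin λ = 0.312766, cos λ = 0.949830.
East component: ΔE = −sin λ·ΔX + cos λ·ΔY = −(0.312766)(275) + (0.949830)(46) = -42.32 m.
1° of latitude spans 111100 m; at latitude φ, 1° of longitude spans that × cos φ = 63165.6 m, so Δλ = -42.32 / 63165.6 × 3600 = -2.412″.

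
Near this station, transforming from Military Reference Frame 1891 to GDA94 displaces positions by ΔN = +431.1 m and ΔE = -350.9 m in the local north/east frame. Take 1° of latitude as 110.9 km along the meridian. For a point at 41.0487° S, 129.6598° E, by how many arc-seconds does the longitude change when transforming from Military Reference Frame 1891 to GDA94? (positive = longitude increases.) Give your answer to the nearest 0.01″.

Δλ = -15.10″

At latitude -41.0487°, cos φ = 0.754152.
1° of longitude at this latitude = 110.9 × cos φ = 83.64 km, so Δλ = -350.9 / 83635.4 = -0.0041956° = -15.104″.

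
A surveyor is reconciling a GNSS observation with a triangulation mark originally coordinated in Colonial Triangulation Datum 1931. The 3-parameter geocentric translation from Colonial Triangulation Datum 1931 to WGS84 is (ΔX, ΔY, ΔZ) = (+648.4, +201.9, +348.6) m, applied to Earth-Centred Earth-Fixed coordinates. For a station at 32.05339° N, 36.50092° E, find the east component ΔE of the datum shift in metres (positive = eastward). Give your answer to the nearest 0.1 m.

The local east axis at (φ, λ) is (−sin λ, cos λ, 0), so ΔE = −sin(36.50092°)·648.4 + cos(36.50092°)·201.9 = -223.39 m.

ΔE = -223.4 m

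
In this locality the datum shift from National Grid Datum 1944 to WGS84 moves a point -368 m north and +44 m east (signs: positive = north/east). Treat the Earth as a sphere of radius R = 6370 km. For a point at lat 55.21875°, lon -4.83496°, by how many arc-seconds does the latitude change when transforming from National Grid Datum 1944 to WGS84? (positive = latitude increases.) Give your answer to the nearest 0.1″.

Δφ = -11.9″

On a sphere of radius R, 1 rad of latitude = R, so Δφ = ΔN / R = -368.0 / 6370000 = -5.7771e-05 rad = -11.916″.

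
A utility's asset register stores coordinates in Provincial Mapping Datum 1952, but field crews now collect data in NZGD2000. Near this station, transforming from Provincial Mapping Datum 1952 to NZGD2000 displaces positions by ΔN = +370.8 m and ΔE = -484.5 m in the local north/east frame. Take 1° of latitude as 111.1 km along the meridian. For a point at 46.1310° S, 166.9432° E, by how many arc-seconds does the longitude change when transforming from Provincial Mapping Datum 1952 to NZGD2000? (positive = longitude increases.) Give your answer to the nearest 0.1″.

Δλ = -22.7″

At latitude -46.1310°, cos φ = 0.693012.
1° of longitude at this latitude = 111.1 × cos φ = 76.99 km, so Δλ = -484.5 / 76993.6 = -0.0062927° = -22.654″.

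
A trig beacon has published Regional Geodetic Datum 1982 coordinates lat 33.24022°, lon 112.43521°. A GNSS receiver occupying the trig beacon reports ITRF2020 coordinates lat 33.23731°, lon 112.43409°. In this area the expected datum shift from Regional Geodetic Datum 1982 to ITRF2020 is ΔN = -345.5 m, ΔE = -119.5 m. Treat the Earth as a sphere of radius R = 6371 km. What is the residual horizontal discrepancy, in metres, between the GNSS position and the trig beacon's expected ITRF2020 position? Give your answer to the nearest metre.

Observed coordinate differences: Δφ = -0.00291°, Δλ = -0.00112°.
Converting to metres (1° lat = 111195 m, cos φ = 0.836380): observed ΔN = -323.6 m, observed ΔE = -104.2 m.
Subtracting the expected shift leaves a residual of -323.6 − (-345.5) = 21.9 m north and -104.2 − (-119.5) = 15.3 m east.
Residual distance = √(21.9² + 15.3²) = 26.8 m.

27 m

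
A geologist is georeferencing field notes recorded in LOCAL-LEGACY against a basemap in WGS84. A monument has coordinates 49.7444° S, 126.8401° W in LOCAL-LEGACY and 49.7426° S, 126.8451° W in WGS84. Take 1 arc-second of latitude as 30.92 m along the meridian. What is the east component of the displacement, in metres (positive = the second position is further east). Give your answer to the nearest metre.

Δφ = -49.7426° − -49.7444° = +0.0018°; Δλ = -126.8451° − -126.8401° = -0.0050°.
1° of latitude = 3600 × 30.92 = 111312 m.
ΔN = Δφ × 111312 = 200.4 m; ΔE = Δλ × 111312 × cos(-49.7444°) = -0.0050 × 111312 × 0.646199 = -359.6 m.

ΔE = -360 m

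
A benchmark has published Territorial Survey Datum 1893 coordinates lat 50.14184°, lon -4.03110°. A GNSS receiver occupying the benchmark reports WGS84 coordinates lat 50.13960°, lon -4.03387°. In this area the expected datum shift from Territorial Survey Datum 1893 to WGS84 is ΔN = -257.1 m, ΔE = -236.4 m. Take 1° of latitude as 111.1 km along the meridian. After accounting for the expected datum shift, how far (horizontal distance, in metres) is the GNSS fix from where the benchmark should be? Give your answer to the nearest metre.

40 m

Observed coordinate differences: Δφ = -0.00224°, Δλ = -0.00277°.
Converting to metres (1° lat = 111100 m, cos φ = 0.640889): observed ΔN = -248.9 m, observed ΔE = -197.2 m.
Subtracting the expected shift leaves a residual of -248.9 − (-257.1) = 8.2 m north and -197.2 − (-236.4) = 39.2 m east.
Residual distance = √(8.2² + 39.2²) = 40.0 m.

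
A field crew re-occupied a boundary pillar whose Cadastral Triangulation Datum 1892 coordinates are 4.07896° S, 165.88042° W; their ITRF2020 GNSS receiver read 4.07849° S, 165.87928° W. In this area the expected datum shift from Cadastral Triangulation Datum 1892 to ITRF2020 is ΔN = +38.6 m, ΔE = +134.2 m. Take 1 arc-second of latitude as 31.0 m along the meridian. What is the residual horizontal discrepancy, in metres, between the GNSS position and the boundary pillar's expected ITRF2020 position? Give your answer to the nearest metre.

Observed coordinate differences: Δφ = +0.00047°, Δλ = +0.00114°.
Converting to metres (1° lat = 111600 m, cos φ = 0.997467): observed ΔN = 52.5 m, observed ΔE = 126.9 m.
Subtracting the expected shift leaves a residual of 52.5 − (38.6) = 13.9 m north and 126.9 − (134.2) = -7.3 m east.
Residual distance = √(13.9² + (-7.3)²) = 15.7 m.

16 m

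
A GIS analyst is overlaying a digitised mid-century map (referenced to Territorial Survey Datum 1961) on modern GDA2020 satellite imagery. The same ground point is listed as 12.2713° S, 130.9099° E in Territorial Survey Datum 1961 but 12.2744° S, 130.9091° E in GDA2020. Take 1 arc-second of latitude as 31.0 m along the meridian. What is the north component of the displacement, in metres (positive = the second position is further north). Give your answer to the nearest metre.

Δφ = -12.2744° − -12.2713° = -0.0031°; Δλ = 130.9091° − 130.9099° = -0.0008°.
1° of latitude = 3600 × 31.00 = 111600 m.
ΔN = Δφ × 111600 = -346.0 m; ΔE = Δλ × 111600 × cos(-12.2713°) = -0.0008 × 111600 × 0.977152 = -87.2 m.

ΔN = -346 m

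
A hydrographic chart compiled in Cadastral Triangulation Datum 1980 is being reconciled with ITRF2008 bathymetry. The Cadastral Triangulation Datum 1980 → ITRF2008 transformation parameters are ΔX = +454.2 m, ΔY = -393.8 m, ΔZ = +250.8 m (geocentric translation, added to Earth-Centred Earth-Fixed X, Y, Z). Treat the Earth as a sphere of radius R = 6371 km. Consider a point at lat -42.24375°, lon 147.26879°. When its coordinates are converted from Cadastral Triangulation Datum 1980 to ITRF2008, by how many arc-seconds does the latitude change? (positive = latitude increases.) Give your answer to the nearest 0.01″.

Δφ = -6.94″

sin φ = -0.672286, cos φ = 0.740291, sin λ = 0.540699, cos λ = -0.841216.
North component: ΔN = −sin φ cos λ·ΔX − sin φ sin λ·ΔY + cos φ·ΔZ = −(-0.672286)(-0.841216)(454.2) − (-0.672286)(0.540699)(-393.8) + (0.740291)(250.8) = -214.35 m.
1° of latitude spans πR/180 = 111195 m, so Δφ = -214.35 / 111195 × 3600 = -6.940″.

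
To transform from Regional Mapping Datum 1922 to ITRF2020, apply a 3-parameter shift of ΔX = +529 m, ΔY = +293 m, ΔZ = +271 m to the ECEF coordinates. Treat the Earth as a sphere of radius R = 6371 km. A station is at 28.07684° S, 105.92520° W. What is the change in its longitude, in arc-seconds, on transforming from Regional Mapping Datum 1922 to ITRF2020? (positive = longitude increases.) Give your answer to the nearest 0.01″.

Δλ = 15.72″

sin φ = -0.470655, cos φ = 0.882317, sin λ = -0.961621, cos λ = -0.274382.
East component: ΔE = −sin λ·ΔX + cos λ·ΔY = −(-0.961621)(529) + (-0.274382)(293) = 428.30 m.
1° of latitude spans πR/180 = 111195 m; at latitude φ, 1° of longitude spans that × cos φ = 98109.2 m, so Δλ = 428.30 / 98109.2 × 3600 = 15.716″.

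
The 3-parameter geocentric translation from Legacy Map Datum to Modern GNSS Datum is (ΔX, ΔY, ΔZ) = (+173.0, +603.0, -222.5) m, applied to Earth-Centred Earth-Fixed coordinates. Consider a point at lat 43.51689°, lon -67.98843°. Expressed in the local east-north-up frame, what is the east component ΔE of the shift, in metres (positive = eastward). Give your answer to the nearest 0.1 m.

ΔE = 386.4 m

The local east axis at (φ, λ) is (−sin λ, cos λ, 0), so ΔE = −sin(-67.98843°)·173.0 + cos(-67.98843°)·603.0 = 386.39 m.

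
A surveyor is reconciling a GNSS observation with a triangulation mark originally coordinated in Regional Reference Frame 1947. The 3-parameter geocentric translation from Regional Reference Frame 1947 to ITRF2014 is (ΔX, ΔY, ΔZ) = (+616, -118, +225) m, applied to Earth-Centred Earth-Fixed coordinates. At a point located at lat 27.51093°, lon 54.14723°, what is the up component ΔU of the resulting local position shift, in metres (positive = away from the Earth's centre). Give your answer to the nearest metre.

At φ = 27.51093°, λ = 54.14723°: sin φ = 0.461918, cos φ = 0.886923, sin λ = 0.810525, cos λ = 0.585704.
ΔU = cos φ cos λ·ΔX + cos φ sin λ·ΔY + sin φ·ΔZ = (0.886923)(0.585704)(616) + (0.886923)(0.810525)(-118) + (0.461918)(225) = 339.10 m.

ΔU = 339 m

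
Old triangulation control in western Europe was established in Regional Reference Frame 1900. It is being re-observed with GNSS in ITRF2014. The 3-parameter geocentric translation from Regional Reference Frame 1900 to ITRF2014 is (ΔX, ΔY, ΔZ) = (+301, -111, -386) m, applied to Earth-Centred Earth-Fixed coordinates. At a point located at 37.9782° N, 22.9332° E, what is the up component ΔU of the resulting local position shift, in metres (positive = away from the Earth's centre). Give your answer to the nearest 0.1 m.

The local up (radial) axis is (cos φ cos λ, cos φ sin λ, sin φ), giving ΔU = 218.509 − 34.093 − 237.530 = -53.11 m.

ΔU = -53.1 m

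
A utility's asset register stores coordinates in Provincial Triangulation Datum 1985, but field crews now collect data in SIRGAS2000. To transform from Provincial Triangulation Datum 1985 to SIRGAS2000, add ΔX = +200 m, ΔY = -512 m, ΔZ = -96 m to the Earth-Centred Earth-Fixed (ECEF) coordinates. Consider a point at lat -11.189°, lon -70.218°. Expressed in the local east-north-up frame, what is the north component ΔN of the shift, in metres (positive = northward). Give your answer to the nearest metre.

ΔN = 12 m

At φ = -11.189°, λ = -70.218°: sin φ = -0.194046, cos φ = 0.980992, sin λ = -0.940987, cos λ = 0.338442.
ΔN = −sin φ cos λ·ΔX − sin φ sin λ·ΔY + cos φ·ΔZ = −(-0.194046)(0.338442)(200) − (-0.194046)(-0.940987)(-512) + (0.980992)(-96) = 12.45 m.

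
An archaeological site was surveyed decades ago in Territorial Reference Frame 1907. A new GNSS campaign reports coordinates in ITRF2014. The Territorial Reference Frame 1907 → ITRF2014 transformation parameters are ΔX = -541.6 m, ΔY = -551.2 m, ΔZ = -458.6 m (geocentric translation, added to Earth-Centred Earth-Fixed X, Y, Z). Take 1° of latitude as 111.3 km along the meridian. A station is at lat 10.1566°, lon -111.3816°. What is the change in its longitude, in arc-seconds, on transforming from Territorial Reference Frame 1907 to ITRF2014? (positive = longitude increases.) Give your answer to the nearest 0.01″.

Δλ = -9.97″

sin φ = 0.176339, cos φ = 0.984329, sin λ = -0.931173, cos λ = -0.364578.
East component: ΔE = −sin λ·ΔX + cos λ·ΔY = −(-0.931173)(-541.6) + (-0.364578)(-551.2) = -303.37 m.
1° of latitude spans 111300 m; at latitude φ, 1° of longitude spans that × cos φ = 109555.9 m, so Δλ = -303.37 / 109555.9 × 3600 = -9.969″.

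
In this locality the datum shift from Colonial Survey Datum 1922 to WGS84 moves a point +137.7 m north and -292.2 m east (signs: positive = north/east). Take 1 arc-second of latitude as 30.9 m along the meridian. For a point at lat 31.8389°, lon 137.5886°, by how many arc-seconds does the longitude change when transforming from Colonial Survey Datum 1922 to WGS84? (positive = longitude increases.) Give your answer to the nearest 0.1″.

At latitude 31.8389°, cos φ = 0.849535.
1″ of longitude at this latitude = 30.90 × cos φ = 26.2506 m, so Δλ = -292.2 / 26.2506 = -11.131″.

Δλ = -11.1″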